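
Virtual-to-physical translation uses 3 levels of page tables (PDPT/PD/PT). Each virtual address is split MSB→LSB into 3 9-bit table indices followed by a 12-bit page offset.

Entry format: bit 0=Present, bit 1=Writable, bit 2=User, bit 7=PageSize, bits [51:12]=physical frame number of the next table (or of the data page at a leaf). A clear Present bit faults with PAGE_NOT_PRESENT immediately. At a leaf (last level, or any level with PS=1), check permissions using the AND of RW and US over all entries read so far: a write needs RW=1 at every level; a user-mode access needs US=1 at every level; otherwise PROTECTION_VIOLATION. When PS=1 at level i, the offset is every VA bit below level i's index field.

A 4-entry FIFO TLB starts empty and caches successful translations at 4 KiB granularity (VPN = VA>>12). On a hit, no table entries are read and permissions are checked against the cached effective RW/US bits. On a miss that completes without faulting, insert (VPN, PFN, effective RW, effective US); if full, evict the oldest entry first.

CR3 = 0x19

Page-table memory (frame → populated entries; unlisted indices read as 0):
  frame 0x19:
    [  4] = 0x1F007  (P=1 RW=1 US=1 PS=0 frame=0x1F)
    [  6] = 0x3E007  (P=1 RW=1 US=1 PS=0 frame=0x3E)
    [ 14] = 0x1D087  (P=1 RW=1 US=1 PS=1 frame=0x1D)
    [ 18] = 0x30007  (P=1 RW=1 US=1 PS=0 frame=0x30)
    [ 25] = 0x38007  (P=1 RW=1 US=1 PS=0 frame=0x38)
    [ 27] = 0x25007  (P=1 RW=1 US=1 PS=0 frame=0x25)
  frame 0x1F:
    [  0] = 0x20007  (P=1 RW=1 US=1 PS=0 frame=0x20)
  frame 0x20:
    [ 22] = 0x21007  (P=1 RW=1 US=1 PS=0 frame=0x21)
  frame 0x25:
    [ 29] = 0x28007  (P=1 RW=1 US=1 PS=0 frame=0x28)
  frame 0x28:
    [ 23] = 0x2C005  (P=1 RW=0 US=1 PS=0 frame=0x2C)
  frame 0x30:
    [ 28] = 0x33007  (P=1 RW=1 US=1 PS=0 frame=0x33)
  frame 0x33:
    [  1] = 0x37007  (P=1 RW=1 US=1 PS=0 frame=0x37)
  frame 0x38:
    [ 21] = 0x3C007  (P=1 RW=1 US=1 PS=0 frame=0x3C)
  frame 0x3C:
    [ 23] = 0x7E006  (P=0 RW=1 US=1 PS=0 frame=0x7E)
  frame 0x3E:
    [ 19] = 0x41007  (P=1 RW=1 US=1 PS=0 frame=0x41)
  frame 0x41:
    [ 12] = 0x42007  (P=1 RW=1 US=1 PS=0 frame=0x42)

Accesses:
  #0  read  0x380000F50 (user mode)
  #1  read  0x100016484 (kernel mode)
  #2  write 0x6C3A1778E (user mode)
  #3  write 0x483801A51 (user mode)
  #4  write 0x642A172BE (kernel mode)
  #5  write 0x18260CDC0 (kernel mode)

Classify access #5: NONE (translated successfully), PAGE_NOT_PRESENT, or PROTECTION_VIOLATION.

Per-access translation:
#0 VA=0x380000F50 (r,user):
  L0: frame=0x19 idx=14 entry=0x1D087 [P=1 RW=1 US=1 PS=1]
  ⇒ phys 0x1DF50 (huge @L0)  [1 reads]
#1 VA=0x100016484 (r,kernel):
  L0: frame=0x19 idx=4 entry=0x1F007 [P=1 RW=1 US=1 PS=0]
  L1: frame=0x1F idx=0 entry=0x20007 [P=1 RW=1 US=1 PS=0]
  L2: frame=0x20 idx=22 entry=0x21007 [P=1 RW=1 US=1 PS=0]
  ⇒ phys 0x21484  [3 reads]
#2 VA=0x6C3A1778E (w,user):
  L0: frame=0x19 idx=27 entry=0x25007 [P=1 RW=1 US=1 PS=0]
  L1: frame=0x25 idx=29 entry=0x28007 [P=1 RW=1 US=1 PS=0]
  L2: frame=0x28 idx=23 entry=0x2C005 [P=1 RW=0 US=1 PS=0]
  → PROTECTION_VIOLATION  (3 entries read)
#3 VA=0x483801A51 (w,user):
  L0: frame=0x19 idx=18 entry=0x30007 [P=1 RW=1 US=1 PS=0]
  L1: frame=0x30 idx=28 entry=0x33007 [P=1 RW=1 US=1 PS=0]
  L2: frame=0x33 idx=1 entry=0x37007 [P=1 RW=1 US=1 PS=0]
  ⇒ phys 0x37A51  [3 reads]
#4 VA=0x642A172BE (w,kernel):
  L0: frame=0x19 idx=25 entry=0x38007 [P=1 RW=1 US=1 PS=0]
  L1: frame=0x38 idx=21 entry=0x3C007 [P=1 RW=1 US=1 PS=0]
  L2: frame=0x3C idx=23 entry=0x7E006 [P=0 RW=1 US=1 PS=0]
  → PAGE_NOT_PRESENT  (3 entries read)
#5 VA=0x18260CDC0 (w,kernel):
  L0: frame=0x19 idx=6 entry=0x3E007 [P=1 RW=1 US=1 PS=0]
  L1: frame=0x3E idx=19 entry=0x41007 [P=1 RW=1 US=1 PS=0]
  L2: frame=0x41 idx=12 entry=0x42007 [P=1 RW=1 US=1 PS=0]
  ⇒ phys 0x42DC0  [3 reads]

Access #5 fault: NONE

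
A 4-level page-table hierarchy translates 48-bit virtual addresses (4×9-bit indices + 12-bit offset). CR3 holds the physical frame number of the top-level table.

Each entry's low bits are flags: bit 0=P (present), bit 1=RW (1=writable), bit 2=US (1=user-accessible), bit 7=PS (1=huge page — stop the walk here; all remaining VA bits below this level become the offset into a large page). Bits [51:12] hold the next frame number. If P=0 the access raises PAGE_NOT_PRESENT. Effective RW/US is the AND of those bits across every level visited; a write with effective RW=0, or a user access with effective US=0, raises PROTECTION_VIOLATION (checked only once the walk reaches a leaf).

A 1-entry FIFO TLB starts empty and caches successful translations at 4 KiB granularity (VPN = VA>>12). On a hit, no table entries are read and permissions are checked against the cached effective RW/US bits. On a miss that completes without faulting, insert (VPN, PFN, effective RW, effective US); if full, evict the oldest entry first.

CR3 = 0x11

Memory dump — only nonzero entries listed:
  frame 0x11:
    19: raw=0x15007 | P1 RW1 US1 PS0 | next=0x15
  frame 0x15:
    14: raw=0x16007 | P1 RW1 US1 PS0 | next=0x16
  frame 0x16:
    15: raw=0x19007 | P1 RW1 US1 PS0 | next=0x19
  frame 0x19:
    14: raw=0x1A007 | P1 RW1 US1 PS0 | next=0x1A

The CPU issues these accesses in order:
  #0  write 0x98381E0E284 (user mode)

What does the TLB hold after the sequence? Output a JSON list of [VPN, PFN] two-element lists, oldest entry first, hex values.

Per-access translation:
#0 VA=0x98381E0E284 (w,user):
  L0: frame=0x11 idx=19 entry=0x15007 [P=1 RW=1 US=1 PS=0]
  L1: frame=0x15 idx=14 entry=0x16007 [P=1 RW=1 US=1 PS=0]
  L2: frame=0x16 idx=15 entry=0x19007 [P=1 RW=1 US=1 PS=0]
  L3: frame=0x19 idx=14 entry=0x1A007 [P=1 RW=1 US=1 PS=0]
  ✓ 0x1A284  — 4 lookups

TLB: [["0x98381E0E", "0x1A"]]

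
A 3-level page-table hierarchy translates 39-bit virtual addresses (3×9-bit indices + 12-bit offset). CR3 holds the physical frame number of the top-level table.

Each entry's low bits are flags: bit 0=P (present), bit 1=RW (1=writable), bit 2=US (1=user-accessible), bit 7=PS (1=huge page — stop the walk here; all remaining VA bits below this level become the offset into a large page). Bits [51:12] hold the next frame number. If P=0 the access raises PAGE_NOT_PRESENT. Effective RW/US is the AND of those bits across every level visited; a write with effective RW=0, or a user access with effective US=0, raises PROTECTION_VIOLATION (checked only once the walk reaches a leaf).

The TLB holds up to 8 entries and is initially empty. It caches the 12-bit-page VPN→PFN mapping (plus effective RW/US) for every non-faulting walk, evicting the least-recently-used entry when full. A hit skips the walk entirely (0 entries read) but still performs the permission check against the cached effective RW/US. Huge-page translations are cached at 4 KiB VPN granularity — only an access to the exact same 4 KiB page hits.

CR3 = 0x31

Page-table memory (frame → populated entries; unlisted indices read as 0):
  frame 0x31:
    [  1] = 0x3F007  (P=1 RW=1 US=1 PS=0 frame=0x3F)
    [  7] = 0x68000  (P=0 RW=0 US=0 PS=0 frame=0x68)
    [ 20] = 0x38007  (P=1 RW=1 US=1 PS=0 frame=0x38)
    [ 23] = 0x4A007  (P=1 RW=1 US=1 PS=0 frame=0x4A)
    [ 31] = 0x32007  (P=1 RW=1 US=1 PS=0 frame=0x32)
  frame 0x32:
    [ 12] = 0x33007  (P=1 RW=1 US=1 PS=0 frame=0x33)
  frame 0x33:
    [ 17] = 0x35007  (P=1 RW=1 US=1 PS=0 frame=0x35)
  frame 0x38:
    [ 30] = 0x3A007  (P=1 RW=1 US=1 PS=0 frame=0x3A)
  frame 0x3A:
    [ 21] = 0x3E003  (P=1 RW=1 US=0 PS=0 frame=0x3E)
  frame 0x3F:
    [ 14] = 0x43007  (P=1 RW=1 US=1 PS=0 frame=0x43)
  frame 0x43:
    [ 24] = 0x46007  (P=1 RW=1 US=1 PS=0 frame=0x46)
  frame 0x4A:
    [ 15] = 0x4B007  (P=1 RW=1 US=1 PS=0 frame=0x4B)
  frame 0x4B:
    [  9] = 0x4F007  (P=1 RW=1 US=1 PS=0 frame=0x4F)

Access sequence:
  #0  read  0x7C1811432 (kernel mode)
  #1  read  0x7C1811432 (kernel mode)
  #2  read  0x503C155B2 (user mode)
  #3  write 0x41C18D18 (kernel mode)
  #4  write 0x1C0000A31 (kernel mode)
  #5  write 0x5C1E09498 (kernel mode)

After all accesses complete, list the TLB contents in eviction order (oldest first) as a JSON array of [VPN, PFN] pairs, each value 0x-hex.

Per-access translation:
#0 VA=0x7C1811432 (r,kernel):
  [0] read 0x31 idx=31: raw=0x32007 flags P=1 W=1 U=1 S=0
  [1] read 0x32 idx=12: raw=0x33007 flags P=1 W=1 U=1 S=0
  [2] read 0x33 idx=17: raw=0x35007 flags P=1 W=1 U=1 S=0
  ⇒ phys 0x35432  [3 reads]
#1 VA=0x7C1811432 (r,kernel):
  TLB hit vpn=0x7C1811 → PA=0x35432
#2 VA=0x503C155B2 (r,user):
  [0] read 0x31 idx=20: raw=0x38007 flags P=1 W=1 U=1 S=0
  [1] read 0x38 idx=30: raw=0x3A007 flags P=1 W=1 U=1 S=0
  [2] read 0x3A idx=21: raw=0x3E003 flags P=1 W=1 U=0 S=0
  ⇒ fault: PROTECTION_VIOLATION  — 3 lookups
#3 VA=0x41C18D18 (w,kernel):
  [0] read 0x31 idx=1: raw=0x3F007 flags P=1 W=1 U=1 S=0
  [1] read 0x3F idx=14: raw=0x43007 flags P=1 W=1 U=1 S=0
  [2] read 0x43 idx=24: raw=0x46007 flags P=1 W=1 U=1 S=0
  ⇒ phys 0x46D18  [3 reads]
#4 VA=0x1C0000A31 (w,kernel):
  [0] read 0x31 idx=7: raw=0x68000 flags P=0 W=0 U=0 S=0
  ⇒ fault: PAGE_NOT_PRESENT  — 1 lookups
#5 VA=0x5C1E09498 (w,kernel):
  [0] read 0x31 idx=23: raw=0x4A007 flags P=1 W=1 U=1 S=0
  [1] read 0x4A idx=15: raw=0x4B007 flags P=1 W=1 U=1 S=0
  [2] read 0x4B idx=9: raw=0x4F007 flags P=1 W=1 U=1 S=0
  ⇒ phys 0x4F498  [3 reads]

TLB: [["0x7C1811", "0x35"], ["0x41C18", "0x46"], ["0x5C1E09", "0x4F"]]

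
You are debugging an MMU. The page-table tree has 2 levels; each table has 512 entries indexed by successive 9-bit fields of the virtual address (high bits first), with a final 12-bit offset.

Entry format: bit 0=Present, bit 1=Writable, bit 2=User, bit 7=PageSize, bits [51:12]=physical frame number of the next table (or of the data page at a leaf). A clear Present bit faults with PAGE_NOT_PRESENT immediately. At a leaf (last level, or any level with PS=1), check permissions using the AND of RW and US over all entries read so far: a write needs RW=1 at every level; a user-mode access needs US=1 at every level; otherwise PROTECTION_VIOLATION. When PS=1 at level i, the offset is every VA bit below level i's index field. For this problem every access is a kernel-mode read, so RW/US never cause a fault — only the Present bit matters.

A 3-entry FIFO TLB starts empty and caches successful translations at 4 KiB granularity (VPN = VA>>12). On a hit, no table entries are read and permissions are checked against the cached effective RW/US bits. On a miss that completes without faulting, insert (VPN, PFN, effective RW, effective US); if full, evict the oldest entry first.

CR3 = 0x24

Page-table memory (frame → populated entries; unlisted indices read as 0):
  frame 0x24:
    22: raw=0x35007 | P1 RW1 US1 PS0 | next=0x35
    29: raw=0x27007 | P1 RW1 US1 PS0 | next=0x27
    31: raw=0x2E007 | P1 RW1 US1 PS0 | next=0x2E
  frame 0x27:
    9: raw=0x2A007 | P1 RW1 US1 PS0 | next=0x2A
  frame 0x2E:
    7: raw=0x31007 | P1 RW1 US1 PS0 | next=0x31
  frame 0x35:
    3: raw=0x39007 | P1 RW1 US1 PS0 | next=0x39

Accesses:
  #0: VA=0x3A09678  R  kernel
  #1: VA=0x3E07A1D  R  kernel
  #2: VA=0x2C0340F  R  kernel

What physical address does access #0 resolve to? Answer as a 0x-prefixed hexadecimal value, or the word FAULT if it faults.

Walk each access:
#0 VA=0x3A09678 (r,kernel):
  L0: frame=0x24 idx=29 entry=0x27007 [P=1 RW=1 US=1 PS=0]
  L1: frame=0x27 idx=9 entry=0x2A007 [P=1 RW=1 US=1 PS=0]
  → PA=0x2A678  (2 entries read)
#1 VA=0x3E07A1D (r,kernel):
  L0: frame=0x24 idx=31 entry=0x2E007 [P=1 RW=1 US=1 PS=0]
  L1: frame=0x2E idx=7 entry=0x31007 [P=1 RW=1 US=1 PS=0]
  → PA=0x31A1D  (2 entries read)
#2 VA=0x2C0340F (r,kernel):
  L0: frame=0x24 idx=22 entry=0x35007 [P=1 RW=1 US=1 PS=0]
  L1: frame=0x35 idx=3 entry=0x39007 [P=1 RW=1 US=1 PS=0]
  → PA=0x3940F  (2 entries read)

Access #0 PA: 0x2A678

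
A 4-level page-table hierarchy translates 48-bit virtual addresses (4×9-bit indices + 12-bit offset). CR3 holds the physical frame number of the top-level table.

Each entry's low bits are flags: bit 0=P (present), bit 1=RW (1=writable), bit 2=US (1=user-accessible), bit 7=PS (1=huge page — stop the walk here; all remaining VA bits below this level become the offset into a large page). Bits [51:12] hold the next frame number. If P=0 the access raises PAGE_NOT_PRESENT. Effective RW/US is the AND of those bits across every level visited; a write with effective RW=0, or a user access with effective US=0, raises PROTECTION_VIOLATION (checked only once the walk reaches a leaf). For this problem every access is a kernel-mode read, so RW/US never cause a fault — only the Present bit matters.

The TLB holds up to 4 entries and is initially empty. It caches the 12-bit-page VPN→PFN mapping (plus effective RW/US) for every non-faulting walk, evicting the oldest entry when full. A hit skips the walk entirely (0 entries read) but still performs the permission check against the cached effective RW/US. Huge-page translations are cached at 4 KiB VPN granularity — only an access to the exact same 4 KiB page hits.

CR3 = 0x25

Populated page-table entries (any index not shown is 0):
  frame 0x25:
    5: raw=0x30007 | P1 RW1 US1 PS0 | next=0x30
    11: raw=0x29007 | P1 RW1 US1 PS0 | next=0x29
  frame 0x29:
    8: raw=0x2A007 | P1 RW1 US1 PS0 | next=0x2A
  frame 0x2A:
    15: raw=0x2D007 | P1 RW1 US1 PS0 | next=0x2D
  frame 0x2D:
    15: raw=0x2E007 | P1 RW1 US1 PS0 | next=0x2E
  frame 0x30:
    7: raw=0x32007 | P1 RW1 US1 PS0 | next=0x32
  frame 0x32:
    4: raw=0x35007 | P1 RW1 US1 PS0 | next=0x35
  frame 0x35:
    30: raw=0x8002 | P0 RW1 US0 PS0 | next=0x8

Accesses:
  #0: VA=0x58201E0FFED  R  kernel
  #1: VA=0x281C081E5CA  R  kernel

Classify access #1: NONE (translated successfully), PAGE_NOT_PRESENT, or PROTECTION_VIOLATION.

Walk each access:
#0 VA=0x58201E0FFED (r,kernel):
  L0 @0x25[11] → 0x29007  P=1,RW=1,US=1,PS=0
  L1 @0x29[8] → 0x2A007  P=1,RW=1,US=1,PS=0
  L2 @0x2A[15] → 0x2D007  P=1,RW=1,US=1,PS=0
  L3 @0x2D[15] → 0x2E007  P=1,RW=1,US=1,PS=0
  ✓ 0x2EFED  — 4 lookups
#1 VA=0x281C081E5CA (r,kernel):
  L0 @0x25[5] → 0x30007  P=1,RW=1,US=1,PS=0
  L1 @0x30[7] → 0x32007  P=1,RW=1,US=1,PS=0
  L2 @0x32[4] → 0x35007  P=1,RW=1,US=1,PS=0
  L3 @0x35[30] → 0x8002  P=0,RW=1,US=0,PS=0
  ✗ PAGE_NOT_PRESENT  [4 reads]

Access #1 fault: PAGE_NOT_PRESENT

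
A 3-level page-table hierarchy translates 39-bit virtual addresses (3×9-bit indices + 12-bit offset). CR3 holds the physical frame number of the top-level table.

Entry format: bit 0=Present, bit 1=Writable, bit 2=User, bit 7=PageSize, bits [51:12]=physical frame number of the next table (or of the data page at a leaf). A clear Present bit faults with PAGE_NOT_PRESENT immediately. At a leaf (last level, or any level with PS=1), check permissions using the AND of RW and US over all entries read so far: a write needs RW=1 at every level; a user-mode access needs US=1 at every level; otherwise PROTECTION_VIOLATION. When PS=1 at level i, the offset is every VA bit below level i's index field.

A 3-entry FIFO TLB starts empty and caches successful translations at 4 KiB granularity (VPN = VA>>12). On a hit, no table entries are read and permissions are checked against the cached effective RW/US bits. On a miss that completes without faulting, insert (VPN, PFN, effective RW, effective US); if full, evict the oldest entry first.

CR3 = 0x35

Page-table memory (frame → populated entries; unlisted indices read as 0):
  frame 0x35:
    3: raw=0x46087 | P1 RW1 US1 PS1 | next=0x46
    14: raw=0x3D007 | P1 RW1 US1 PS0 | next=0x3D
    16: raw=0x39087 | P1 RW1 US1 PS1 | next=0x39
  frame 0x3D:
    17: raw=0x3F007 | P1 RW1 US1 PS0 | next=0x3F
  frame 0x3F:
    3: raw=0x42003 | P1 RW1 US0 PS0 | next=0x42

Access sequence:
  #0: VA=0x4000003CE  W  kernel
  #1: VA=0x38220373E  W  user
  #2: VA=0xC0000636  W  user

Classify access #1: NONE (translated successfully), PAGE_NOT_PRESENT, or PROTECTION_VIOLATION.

Walk each access:
#0 VA=0x4000003CE (w,kernel):
  lvl0: tbl 0x35, slot 16 ⇒ 0x39087 (P1/RW1/US1/PS1)
  → PA=0x393CE (huge @L0)  (1 entries read)
#1 VA=0x38220373E (w,user):
  lvl0: tbl 0x35, slot 14 ⇒ 0x3D007 (P1/RW1/US1/PS0)
  lvl1: tbl 0x3D, slot 17 ⇒ 0x3F007 (P1/RW1/US1/PS0)
  lvl2: tbl 0x3F, slot 3 ⇒ 0x42003 (P1/RW1/US0/PS0)
  → PROTECTION_VIOLATION  (3 entries read)
#2 VA=0xC0000636 (w,user):
  lvl0: tbl 0x35, slot 3 ⇒ 0x46087 (P1/RW1/US1/PS1)
  → PA=0x46636 (huge @L0)  (1 entries read)

Access #1 fault: PROTECTION_VIOLATION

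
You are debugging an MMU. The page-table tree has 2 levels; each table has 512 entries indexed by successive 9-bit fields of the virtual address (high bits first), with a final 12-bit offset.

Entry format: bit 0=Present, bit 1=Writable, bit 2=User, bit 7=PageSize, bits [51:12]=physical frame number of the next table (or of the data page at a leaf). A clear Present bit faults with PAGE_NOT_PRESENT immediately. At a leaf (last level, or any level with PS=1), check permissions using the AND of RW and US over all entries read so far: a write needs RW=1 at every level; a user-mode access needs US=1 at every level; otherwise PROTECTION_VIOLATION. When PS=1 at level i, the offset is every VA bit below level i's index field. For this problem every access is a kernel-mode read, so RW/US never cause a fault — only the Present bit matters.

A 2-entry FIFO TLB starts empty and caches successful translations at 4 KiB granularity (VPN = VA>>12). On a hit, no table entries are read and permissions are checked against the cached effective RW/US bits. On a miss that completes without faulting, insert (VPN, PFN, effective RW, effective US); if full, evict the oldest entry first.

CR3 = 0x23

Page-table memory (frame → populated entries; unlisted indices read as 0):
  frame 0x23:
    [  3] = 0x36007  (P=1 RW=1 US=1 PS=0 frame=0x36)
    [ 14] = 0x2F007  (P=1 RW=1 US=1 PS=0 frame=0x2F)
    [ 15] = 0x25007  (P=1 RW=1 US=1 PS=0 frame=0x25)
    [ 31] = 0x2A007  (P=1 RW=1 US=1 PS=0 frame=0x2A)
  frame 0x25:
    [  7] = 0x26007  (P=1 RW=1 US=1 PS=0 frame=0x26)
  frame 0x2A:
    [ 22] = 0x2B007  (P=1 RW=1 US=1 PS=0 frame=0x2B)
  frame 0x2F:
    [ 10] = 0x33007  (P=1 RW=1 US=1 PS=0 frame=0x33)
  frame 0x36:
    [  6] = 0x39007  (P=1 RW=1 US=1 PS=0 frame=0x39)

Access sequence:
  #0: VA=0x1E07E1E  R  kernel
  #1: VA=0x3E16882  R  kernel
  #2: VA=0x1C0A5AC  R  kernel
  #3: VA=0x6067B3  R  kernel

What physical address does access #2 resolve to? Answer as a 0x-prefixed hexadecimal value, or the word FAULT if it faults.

Per-access translation:
#0 VA=0x1E07E1E (r,kernel):
  L0: frame=0x23 idx=15 entry=0x25007 [P=1 RW=1 US=1 PS=0]
  L1: frame=0x25 idx=7 entry=0x26007 [P=1 RW=1 US=1 PS=0]
  → PA=0x26E1E  (2 entries read)
#1 VA=0x3E16882 (r,kernel):
  L0: frame=0x23 idx=31 entry=0x2A007 [P=1 RW=1 US=1 PS=0]
  L1: frame=0x2A idx=22 entry=0x2B007 [P=1 RW=1 US=1 PS=0]
  → PA=0x2B882  (2 entries read)
#2 VA=0x1C0A5AC (r,kernel):
  L0: frame=0x23 idx=14 entry=0x2F007 [P=1 RW=1 US=1 PS=0]
  L1: frame=0x2F idx=10 entry=0x33007 [P=1 RW=1 US=1 PS=0]
  → PA=0x335AC  (2 entries read)
#3 VA=0x6067B3 (r,kernel):
  L0: frame=0x23 idx=3 entry=0x36007 [P=1 RW=1 US=1 PS=0]
  L1: frame=0x36 idx=6 entry=0x39007 [P=1 RW=1 US=1 PS=0]
  → PA=0x397B3  (2 entries read)

Access #2 PA: 0x335AC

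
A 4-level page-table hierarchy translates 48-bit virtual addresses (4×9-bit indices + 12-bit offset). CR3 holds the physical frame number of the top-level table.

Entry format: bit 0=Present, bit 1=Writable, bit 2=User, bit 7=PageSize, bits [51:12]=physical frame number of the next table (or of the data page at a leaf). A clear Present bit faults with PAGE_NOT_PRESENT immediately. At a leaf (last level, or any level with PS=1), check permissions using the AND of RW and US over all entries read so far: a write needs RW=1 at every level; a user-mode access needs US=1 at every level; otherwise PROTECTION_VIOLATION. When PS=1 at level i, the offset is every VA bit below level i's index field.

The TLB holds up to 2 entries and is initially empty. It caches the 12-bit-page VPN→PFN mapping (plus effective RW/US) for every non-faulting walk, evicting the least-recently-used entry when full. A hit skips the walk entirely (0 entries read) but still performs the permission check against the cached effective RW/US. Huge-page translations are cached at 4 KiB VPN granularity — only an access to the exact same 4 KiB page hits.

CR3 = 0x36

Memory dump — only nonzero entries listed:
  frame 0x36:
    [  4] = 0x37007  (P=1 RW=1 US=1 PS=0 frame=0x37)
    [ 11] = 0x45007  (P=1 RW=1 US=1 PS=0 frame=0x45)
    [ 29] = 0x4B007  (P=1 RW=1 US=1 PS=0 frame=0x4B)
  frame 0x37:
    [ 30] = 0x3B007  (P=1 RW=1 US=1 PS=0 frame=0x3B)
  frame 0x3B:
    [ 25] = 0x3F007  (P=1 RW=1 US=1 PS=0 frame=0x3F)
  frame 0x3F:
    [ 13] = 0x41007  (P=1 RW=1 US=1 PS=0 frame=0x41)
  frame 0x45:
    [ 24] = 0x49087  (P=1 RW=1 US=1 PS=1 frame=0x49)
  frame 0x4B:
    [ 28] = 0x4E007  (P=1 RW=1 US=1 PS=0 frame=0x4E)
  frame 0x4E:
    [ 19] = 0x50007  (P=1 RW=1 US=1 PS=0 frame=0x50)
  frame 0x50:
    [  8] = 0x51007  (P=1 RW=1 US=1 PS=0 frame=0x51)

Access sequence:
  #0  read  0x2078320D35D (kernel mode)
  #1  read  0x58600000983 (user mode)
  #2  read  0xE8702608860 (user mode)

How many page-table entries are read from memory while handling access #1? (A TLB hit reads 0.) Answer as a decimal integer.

Trace:
#0 VA=0x2078320D35D (r,kernel):
  L0 @0x36[4] → 0x37007  P=1,RW=1,US=1,PS=0
  L1 @0x37[30] → 0x3B007  P=1,RW=1,US=1,PS=0
  L2 @0x3B[25] → 0x3F007  P=1,RW=1,US=1,PS=0
  L3 @0x3F[13] → 0x41007  P=1,RW=1,US=1,PS=0
  ✓ 0x4135D  — 4 lookups
#1 VA=0x58600000983 (r,user):
  L0 @0x36[11] → 0x45007  P=1,RW=1,US=1,PS=0
  L1 @0x45[24] → 0x49087  P=1,RW=1,US=1,PS=1
  ✓ 0x49983 (huge @L1)  — 2 lookups
#2 VA=0xE8702608860 (r,user):
  L0 @0x36[29] → 0x4B007  P=1,RW=1,US=1,PS=0
  L1 @0x4B[28] → 0x4E007  P=1,RW=1,US=1,PS=0
  L2 @0x4E[19] → 0x50007  P=1,RW=1,US=1,PS=0
  L3 @0x50[8] → 0x51007  P=1,RW=1,US=1,PS=0
  ✓ 0x51860  — 4 lookups

Entries read for #1: 2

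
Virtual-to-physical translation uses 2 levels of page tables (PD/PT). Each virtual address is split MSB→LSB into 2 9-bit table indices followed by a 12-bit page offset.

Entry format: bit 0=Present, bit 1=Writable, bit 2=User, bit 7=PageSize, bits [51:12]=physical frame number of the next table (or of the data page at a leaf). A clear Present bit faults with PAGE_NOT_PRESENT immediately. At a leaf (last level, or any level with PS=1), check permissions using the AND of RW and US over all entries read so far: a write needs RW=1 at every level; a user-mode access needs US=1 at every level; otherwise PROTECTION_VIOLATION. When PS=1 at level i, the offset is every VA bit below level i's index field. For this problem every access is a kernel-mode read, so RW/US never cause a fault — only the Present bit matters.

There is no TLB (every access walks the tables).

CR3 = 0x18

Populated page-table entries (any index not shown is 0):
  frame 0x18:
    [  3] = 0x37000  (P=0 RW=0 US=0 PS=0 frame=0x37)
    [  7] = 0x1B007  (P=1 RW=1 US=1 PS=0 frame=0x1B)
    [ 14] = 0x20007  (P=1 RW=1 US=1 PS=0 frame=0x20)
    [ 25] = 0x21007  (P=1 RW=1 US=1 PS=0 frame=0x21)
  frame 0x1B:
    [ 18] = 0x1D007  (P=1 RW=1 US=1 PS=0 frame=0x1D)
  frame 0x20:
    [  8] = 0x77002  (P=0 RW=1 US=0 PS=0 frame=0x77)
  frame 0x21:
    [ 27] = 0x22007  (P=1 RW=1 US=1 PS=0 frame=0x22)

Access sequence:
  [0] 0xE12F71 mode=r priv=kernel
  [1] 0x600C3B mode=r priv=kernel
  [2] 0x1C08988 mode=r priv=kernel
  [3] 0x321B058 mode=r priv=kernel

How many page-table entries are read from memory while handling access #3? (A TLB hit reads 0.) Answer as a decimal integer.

Trace:
#0 VA=0xE12F71 (r,kernel):
  [0] read 0x18 idx=7: raw=0x1B007 flags P=1 W=1 U=1 S=0
  [1] read 0x1B idx=18: raw=0x1D007 flags P=1 W=1 U=1 S=0
  → PA=0x1DF71  (2 entries read)
#1 VA=0x600C3B (r,kernel):
  [0] read 0x18 idx=3: raw=0x37000 flags P=0 W=0 U=0 S=0
  → PAGE_NOT_PRESENT  (1 entries read)
#2 VA=0x1C08988 (r,kernel):
  [0] read 0x18 idx=14: raw=0x20007 flags P=1 W=1 U=1 S=0
  [1] read 0x20 idx=8: raw=0x77002 flags P=0 W=1 U=0 S=0
  → PAGE_NOT_PRESENT  (2 entries read)
#3 VA=0x321B058 (r,kernel):
  [0] read 0x18 idx=25: raw=0x21007 flags P=1 W=1 U=1 S=0
  [1] read 0x21 idx=27: raw=0x22007 flags P=1 W=1 U=1 S=0
  → PA=0x22058  (2 entries read)

Entries read for #3: 2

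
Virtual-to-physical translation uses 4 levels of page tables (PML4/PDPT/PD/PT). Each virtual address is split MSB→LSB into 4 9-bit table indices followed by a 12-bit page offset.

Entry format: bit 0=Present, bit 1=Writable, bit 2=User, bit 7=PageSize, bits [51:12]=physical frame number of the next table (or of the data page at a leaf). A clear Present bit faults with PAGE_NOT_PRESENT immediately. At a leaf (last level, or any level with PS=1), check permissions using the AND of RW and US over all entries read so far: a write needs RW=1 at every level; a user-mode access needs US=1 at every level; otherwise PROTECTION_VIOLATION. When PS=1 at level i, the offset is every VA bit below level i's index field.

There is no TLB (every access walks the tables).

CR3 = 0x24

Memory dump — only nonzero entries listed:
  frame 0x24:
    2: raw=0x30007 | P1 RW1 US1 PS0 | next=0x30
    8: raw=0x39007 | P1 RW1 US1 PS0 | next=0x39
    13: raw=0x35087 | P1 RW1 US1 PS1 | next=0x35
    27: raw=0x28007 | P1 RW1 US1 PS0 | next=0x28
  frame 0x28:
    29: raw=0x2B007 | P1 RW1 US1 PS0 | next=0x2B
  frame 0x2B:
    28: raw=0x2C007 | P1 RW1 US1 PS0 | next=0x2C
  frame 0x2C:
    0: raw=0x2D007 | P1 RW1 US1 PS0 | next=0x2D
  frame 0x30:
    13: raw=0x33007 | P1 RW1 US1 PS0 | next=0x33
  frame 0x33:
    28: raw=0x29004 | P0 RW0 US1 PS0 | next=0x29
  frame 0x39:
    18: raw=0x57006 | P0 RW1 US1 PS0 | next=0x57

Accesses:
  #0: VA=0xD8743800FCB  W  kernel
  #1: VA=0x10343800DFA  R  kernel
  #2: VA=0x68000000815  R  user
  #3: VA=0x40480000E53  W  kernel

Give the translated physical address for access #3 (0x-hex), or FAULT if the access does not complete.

Walk each access:
#0 VA=0xD8743800FCB (w,kernel):
  L0 @0x24[27] → 0x28007  P=1,RW=1,US=1,PS=0
  L1 @0x28[29] → 0x2B007  P=1,RW=1,US=1,PS=0
  L2 @0x2B[28] → 0x2C007  P=1,RW=1,US=1,PS=0
  L3 @0x2C[0] → 0x2D007  P=1,RW=1,US=1,PS=0
  ✓ 0x2DFCB  — 4 lookups
#1 VA=0x10343800DFA (r,kernel):
  L0 @0x24[2] → 0x30007  P=1,RW=1,US=1,PS=0
  L1 @0x30[13] → 0x33007  P=1,RW=1,US=1,PS=0
  L2 @0x33[28] → 0x29004  P=0,RW=0,US=1,PS=0
  ✗ PAGE_NOT_PRESENT  [3 reads]
#2 VA=0x68000000815 (r,user):
  L0 @0x24[13] → 0x35087  P=1,RW=1,US=1,PS=1
  ✓ 0x35815 (huge @L0)  — 1 lookups
#3 VA=0x40480000E53 (w,kernel):
  L0 @0x24[8] → 0x39007  P=1,RW=1,US=1,PS=0
  L1 @0x39[18] → 0x57006  P=0,RW=1,US=1,PS=0
  ✗ PAGE_NOT_PRESENT  [2 reads]

Access #3 PA: FAULT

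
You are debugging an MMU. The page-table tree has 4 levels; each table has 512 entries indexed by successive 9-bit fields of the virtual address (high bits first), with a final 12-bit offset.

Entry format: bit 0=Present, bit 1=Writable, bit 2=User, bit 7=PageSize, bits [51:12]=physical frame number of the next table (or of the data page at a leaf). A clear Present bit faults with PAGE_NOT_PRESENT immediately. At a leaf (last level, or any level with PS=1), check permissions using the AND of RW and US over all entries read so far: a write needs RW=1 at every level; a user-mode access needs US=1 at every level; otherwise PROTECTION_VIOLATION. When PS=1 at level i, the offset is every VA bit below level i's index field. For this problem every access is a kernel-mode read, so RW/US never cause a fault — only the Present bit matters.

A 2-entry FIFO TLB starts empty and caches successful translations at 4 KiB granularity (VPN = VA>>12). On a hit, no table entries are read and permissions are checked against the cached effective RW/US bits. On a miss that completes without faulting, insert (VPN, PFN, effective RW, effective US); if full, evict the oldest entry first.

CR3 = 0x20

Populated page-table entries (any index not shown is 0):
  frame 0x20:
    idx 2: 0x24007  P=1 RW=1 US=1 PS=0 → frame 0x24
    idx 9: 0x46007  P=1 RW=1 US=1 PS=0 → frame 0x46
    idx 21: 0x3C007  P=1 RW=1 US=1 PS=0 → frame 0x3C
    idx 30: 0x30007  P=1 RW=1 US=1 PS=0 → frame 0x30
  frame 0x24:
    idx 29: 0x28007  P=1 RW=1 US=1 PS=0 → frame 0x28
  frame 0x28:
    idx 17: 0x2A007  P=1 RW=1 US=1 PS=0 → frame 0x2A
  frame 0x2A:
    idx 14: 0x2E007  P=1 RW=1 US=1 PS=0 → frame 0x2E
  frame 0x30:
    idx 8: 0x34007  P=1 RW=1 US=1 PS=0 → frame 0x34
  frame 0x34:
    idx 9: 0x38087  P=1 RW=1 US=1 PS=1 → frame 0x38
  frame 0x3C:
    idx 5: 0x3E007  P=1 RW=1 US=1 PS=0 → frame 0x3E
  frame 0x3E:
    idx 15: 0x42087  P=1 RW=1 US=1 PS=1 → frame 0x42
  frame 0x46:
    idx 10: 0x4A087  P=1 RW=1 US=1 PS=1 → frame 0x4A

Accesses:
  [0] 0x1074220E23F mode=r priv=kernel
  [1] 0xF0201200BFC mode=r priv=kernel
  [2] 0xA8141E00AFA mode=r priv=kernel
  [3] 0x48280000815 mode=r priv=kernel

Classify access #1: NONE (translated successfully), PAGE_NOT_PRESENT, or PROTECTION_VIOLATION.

Trace:
#0 VA=0x1074220E23F (r,kernel):
  lvl0: tbl 0x20, slot 2 ⇒ 0x24007 (P1/RW1/US1/PS0)
  lvl1: tbl 0x24, slot 29 ⇒ 0x28007 (P1/RW1/US1/PS0)
  lvl2: tbl 0x28, slot 17 ⇒ 0x2A007 (P1/RW1/US1/PS0)
  lvl3: tbl 0x2A, slot 14 ⇒ 0x2E007 (P1/RW1/US1/PS0)
  ⇒ phys 0x2E23F  [4 reads]
#1 VA=0xF0201200BFC (r,kernel):
  lvl0: tbl 0x20, slot 30 ⇒ 0x30007 (P1/RW1/US1/PS0)
  lvl1: tbl 0x30, slot 8 ⇒ 0x34007 (P1/RW1/US1/PS0)
  lvl2: tbl 0x34, slot 9 ⇒ 0x38087 (P1/RW1/US1/PS1)
  ⇒ phys 0x38BFC (huge @L2)  [3 reads]
#2 VA=0xA8141E00AFA (r,kernel):
  lvl0: tbl 0x20, slot 21 ⇒ 0x3C007 (P1/RW1/US1/PS0)
  lvl1: tbl 0x3C, slot 5 ⇒ 0x3E007 (P1/RW1/US1/PS0)
  lvl2: tbl 0x3E, slot 15 ⇒ 0x42087 (P1/RW1/US1/PS1)
  ⇒ phys 0x42AFA (huge @L2)  [3 reads]
#3 VA=0x48280000815 (r,kernel):
  lvl0: tbl 0x20, slot 9 ⇒ 0x46007 (P1/RW1/US1/PS0)
  lvl1: tbl 0x46, slot 10 ⇒ 0x4A087 (P1/RW1/US1/PS1)
  ⇒ phys 0x4A815 (huge @L1)  [2 reads]

Access #1 fault: NONE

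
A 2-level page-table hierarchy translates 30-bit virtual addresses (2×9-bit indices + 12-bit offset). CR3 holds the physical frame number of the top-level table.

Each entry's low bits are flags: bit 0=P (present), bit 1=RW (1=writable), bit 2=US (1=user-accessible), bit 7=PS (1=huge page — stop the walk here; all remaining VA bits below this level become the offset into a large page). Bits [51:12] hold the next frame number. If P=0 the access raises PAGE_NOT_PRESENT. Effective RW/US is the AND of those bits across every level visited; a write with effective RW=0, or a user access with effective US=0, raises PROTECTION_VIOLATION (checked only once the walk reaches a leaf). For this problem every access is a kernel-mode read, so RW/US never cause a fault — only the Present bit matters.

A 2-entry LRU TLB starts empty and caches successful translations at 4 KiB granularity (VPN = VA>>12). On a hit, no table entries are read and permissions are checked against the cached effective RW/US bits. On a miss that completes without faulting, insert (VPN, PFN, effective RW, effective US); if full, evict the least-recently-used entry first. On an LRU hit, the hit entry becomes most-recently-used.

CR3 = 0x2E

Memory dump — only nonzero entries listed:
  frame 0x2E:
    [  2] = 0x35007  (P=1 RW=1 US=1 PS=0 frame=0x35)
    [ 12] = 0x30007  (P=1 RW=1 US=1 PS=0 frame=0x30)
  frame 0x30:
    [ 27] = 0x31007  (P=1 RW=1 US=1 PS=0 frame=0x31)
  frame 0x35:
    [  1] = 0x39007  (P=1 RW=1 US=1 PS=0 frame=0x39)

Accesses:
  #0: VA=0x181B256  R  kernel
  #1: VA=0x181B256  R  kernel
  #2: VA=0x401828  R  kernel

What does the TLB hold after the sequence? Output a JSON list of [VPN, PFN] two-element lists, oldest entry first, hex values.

Walk each access:
#0 VA=0x181B256 (r,kernel):
  L0: frame=0x2E idx=12 entry=0x30007 [P=1 RW=1 US=1 PS=0]
  L1: frame=0x30 idx=27 entry=0x31007 [P=1 RW=1 US=1 PS=0]
  ⇒ phys 0x31256  [2 reads]
#1 VA=0x181B256 (r,kernel):
  TLB hit vpn=0x181B → PA=0x31256
#2 VA=0x401828 (r,kernel):
  L0: frame=0x2E idx=2 entry=0x35007 [P=1 RW=1 US=1 PS=0]
  L1: frame=0x35 idx=1 entry=0x39007 [P=1 RW=1 US=1 PS=0]
  ⇒ phys 0x39828  [2 reads]

TLB: [["0x181B", "0x31"], ["0x401", "0x39"]]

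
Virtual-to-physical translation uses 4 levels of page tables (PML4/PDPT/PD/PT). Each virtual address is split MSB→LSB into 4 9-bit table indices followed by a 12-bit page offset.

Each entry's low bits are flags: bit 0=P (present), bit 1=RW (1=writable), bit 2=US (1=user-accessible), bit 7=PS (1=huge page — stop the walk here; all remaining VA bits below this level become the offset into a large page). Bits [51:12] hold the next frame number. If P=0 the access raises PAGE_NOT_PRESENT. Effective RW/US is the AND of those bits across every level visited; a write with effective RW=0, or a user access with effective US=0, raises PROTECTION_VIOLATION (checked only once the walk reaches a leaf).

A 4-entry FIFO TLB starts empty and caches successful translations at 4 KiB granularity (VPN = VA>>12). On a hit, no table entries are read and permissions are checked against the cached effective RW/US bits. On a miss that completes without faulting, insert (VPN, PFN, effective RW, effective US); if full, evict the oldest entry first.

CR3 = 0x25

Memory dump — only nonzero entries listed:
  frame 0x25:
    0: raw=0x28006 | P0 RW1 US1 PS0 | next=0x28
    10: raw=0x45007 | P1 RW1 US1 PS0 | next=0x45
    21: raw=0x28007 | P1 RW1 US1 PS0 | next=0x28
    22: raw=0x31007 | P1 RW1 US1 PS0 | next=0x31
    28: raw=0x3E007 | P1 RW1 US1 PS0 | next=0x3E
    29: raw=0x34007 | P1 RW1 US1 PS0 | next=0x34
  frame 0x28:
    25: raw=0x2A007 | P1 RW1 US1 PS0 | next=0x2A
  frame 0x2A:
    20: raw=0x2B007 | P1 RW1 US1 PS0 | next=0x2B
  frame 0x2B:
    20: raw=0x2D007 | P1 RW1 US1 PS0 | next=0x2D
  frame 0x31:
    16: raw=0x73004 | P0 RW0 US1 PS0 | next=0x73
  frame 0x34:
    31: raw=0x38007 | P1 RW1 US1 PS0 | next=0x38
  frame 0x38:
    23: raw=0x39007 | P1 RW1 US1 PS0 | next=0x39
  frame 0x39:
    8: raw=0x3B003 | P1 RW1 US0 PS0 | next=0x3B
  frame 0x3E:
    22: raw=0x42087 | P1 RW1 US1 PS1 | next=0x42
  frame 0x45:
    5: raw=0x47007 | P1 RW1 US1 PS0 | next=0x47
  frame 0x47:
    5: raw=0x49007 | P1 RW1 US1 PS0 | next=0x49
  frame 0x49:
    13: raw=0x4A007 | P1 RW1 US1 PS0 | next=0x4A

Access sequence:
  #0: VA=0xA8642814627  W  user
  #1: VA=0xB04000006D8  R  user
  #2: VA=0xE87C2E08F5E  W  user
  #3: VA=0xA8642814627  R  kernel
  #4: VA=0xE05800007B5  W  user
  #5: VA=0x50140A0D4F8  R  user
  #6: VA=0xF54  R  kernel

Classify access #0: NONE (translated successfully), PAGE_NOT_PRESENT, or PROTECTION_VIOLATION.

Walk each access:
#0 VA=0xA8642814627 (w,user):
  lvl0: tbl 0x25, slot 21 ⇒ 0x28007 (P1/RW1/US1/PS0)
  lvl1: tbl 0x28, slot 25 ⇒ 0x2A007 (P1/RW1/US1/PS0)
  lvl2: tbl 0x2A, slot 20 ⇒ 0x2B007 (P1/RW1/US1/PS0)
  lvl3: tbl 0x2B, slot 20 ⇒ 0x2D007 (P1/RW1/US1/PS0)
  ⇒ phys 0x2D627  [4 reads]
#1 VA=0xB04000006D8 (r,user):
  lvl0: tbl 0x25, slot 22 ⇒ 0x31007 (P1/RW1/US1/PS0)
  lvl1: tbl 0x31, slot 16 ⇒ 0x73004 (P0/RW0/US1/PS0)
  ⇒ fault: PAGE_NOT_PRESENT  — 2 lookups
#2 VA=0xE87C2E08F5E (w,user):
  lvl0: tbl 0x25, slot 29 ⇒ 0x34007 (P1/RW1/US1/PS0)
  lvl1: tbl 0x34, slot 31 ⇒ 0x38007 (P1/RW1/US1/PS0)
  lvl2: tbl 0x38, slot 23 ⇒ 0x39007 (P1/RW1/US1/PS0)
  lvl3: tbl 0x39, slot 8 ⇒ 0x3B003 (P1/RW1/US0/PS0)
  ⇒ fault: PROTECTION_VIOLATION  — 4 lookups
#3 VA=0xA8642814627 (r,kernel):
  TLB hit vpn=0xA8642814 → PA=0x2D627
#4 VA=0xE05800007B5 (w,user):
  lvl0: tbl 0x25, slot 28 ⇒ 0x3E007 (P1/RW1/US1/PS0)
  lvl1: tbl 0x3E, slot 22 ⇒ 0x42087 (P1/RW1/US1/PS1)
  ⇒ phys 0x427B5 (huge @L1)  [2 reads]
#5 VA=0x50140A0D4F8 (r,user):
  lvl0: tbl 0x25, slot 10 ⇒ 0x45007 (P1/RW1/US1/PS0)
  lvl1: tbl 0x45, slot 5 ⇒ 0x47007 (P1/RW1/US1/PS0)
  lvl2: tbl 0x47, slot 5 ⇒ 0x49007 (P1/RW1/US1/PS0)
  lvl3: tbl 0x49, slot 13 ⇒ 0x4A007 (P1/RW1/US1/PS0)
  ⇒ phys 0x4A4F8  [4 reads]
#6 VA=0xF54 (r,kernel):
  lvl0: tbl 0x25, slot 0 ⇒ 0x28006 (P0/RW1/US1/PS0)
  ⇒ fault: PAGE_NOT_PRESENT  — 1 lookups

Access #0 fault: NONE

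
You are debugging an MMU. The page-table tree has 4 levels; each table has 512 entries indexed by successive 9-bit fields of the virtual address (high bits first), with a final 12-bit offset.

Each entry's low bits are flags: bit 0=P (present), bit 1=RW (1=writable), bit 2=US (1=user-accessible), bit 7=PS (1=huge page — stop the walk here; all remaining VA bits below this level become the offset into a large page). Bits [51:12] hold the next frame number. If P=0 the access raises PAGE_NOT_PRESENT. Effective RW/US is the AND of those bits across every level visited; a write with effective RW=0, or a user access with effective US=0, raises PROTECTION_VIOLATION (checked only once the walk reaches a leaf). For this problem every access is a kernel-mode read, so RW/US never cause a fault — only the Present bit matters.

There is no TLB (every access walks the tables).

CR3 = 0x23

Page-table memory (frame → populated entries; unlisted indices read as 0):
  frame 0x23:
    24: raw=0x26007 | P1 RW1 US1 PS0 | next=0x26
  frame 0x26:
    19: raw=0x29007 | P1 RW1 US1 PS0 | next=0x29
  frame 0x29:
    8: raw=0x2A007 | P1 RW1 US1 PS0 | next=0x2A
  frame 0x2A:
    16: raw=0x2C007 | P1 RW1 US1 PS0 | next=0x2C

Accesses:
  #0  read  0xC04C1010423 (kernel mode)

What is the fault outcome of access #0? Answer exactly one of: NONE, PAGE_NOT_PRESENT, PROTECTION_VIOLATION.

Per-access translation:
#0 VA=0xC04C1010423 (r,kernel):
  L0: frame=0x23 idx=24 entry=0x26007 [P=1 RW=1 US=1 PS=0]
  L1: frame=0x26 idx=19 entry=0x29007 [P=1 RW=1 US=1 PS=0]
  L2: frame=0x29 idx=8 entry=0x2A007 [P=1 RW=1 US=1 PS=0]
  L3: frame=0x2A idx=16 entry=0x2C007 [P=1 RW=1 US=1 PS=0]
  ✓ 0x2C423  — 4 lookups

Access #0 fault: NONE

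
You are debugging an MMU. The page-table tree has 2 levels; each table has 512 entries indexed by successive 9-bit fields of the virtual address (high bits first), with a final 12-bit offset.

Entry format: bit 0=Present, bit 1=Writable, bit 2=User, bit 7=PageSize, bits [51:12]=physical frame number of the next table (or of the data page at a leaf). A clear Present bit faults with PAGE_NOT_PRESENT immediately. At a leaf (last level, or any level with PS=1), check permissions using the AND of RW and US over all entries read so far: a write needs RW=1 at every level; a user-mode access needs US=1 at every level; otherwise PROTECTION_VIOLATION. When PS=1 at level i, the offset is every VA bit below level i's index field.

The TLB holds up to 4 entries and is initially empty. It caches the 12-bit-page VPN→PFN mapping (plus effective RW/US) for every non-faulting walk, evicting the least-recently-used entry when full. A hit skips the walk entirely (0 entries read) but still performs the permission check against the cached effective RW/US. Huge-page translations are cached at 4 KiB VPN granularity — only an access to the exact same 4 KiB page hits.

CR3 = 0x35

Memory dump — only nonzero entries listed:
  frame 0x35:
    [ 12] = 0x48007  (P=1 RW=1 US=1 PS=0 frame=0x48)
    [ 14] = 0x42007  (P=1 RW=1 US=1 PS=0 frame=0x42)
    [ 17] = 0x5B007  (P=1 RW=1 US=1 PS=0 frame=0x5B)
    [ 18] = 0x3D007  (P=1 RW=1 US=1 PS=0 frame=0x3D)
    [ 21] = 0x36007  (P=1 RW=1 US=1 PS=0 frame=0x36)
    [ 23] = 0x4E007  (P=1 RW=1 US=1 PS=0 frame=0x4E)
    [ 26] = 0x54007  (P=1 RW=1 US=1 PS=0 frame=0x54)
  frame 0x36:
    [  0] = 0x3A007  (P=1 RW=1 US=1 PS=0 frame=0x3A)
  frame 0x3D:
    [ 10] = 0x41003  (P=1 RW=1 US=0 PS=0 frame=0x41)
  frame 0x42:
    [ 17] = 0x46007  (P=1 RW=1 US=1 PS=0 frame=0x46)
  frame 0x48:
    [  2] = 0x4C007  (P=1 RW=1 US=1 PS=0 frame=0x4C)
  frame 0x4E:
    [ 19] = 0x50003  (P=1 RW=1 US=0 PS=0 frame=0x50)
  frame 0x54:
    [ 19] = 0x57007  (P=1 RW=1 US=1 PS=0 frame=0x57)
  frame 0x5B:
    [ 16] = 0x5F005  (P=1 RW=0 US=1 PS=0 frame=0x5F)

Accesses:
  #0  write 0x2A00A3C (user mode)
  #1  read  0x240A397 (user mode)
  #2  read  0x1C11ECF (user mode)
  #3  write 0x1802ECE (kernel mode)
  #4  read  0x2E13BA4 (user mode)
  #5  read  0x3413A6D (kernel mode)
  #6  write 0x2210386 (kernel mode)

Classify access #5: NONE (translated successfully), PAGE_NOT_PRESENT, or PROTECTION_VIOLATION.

Trace:
#0 VA=0x2A00A3C (w,user):
  L0 @0x35[21] → 0x36007  P=1,RW=1,US=1,PS=0
  L1 @0x36[0] → 0x3A007  P=1,RW=1,US=1,PS=0
  → PA=0x3AA3C  (2 entries read)
#1 VA=0x240A397 (r,user):
  L0 @0x35[18] → 0x3D007  P=1,RW=1,US=1,PS=0
  L1 @0x3D[10] → 0x41003  P=1,RW=1,US=0,PS=0
  ✗ PROTECTION_VIOLATION  [2 reads]
#2 VA=0x1C11ECF (r,user):
  L0 @0x35[14] → 0x42007  P=1,RW=1,US=1,PS=0
  L1 @0x42[17] → 0x46007  P=1,RW=1,US=1,PS=0
  → PA=0x46ECF  (2 entries read)
#3 VA=0x1802ECE (w,kernel):
  L0 @0x35[12] → 0x48007  P=1,RW=1,US=1,PS=0
  L1 @0x48[2] → 0x4C007  P=1,RW=1,US=1,PS=0
  → PA=0x4CECE  (2 entries read)
#4 VA=0x2E13BA4 (r,user):
  L0 @0x35[23] → 0x4E007  P=1,RW=1,US=1,PS=0
  L1 @0x4E[19] → 0x50003  P=1,RW=1,US=0,PS=0
  ✗ PROTECTION_VIOLATION  [2 reads]
#5 VA=0x3413A6D (r,kernel):
  L0 @0x35[26] → 0x54007  P=1,RW=1,US=1,PS=0
  L1 @0x54[19] → 0x57007  P=1,RW=1,US=1,PS=0
  → PA=0x57A6D  (2 entries read)
#6 VA=0x2210386 (w,kernel):
  L0 @0x35[17] → 0x5B007  P=1,RW=1,US=1,PS=0
  L1 @0x5B[16] → 0x5F005  P=1,RW=0,US=1,PS=0
  ✗ PROTECTION_VIOLATION  [2 reads]

Access #5 fault: NONE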